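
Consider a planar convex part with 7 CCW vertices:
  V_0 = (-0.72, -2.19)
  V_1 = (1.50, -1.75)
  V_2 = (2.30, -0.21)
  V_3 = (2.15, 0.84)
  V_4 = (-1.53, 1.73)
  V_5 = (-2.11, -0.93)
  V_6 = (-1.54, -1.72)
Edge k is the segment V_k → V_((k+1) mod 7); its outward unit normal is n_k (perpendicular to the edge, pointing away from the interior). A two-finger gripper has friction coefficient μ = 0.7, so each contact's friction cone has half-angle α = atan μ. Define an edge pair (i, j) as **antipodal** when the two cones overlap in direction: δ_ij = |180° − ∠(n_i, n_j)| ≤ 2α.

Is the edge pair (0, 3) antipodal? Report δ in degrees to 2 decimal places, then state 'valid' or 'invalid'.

α = atan 0.7 = 34.99°;  2α = 69.98°
edge 0: e_0 = (+2.22, +0.44);  n_0 = (+0.1944, -0.9809)
edge 3: e_3 = (-3.68, +0.89);  n_3 = (+0.2351, +0.9720)
∠(n_0, n_3) = 155.19°
δ = |180° − 155.19°| = 24.81°
24.81° ≤ 2α = 69.98°  →  valid

δ = 24.81°, valid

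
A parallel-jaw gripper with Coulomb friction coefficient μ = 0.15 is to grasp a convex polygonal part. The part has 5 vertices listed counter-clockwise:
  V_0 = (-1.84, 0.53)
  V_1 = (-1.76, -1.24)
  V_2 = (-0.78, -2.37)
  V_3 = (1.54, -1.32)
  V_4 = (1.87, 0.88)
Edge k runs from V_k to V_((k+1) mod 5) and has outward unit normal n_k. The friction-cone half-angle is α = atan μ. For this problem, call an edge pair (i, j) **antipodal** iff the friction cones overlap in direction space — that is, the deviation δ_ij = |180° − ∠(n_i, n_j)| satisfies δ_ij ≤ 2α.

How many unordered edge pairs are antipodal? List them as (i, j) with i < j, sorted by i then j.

count = 1; pairs: (0,3)

α = atan 0.15 = 8.53°;  2α = 17.06°
n_0 = (-0.9990, -0.0452)
n_1 = (-0.7555, -0.6552)
n_2 = (+0.4123, -0.9110)
n_3 = (+0.9889, -0.1483)
n_4 = (-0.0939, +0.9956)
  (0,1): δ = 141.65°  ·
  (0,2): δ = 68.24°  ·
  (0,3): δ = 11.12°  ✓
  (0,4): δ = 92.80°  ·
  (1,2): δ = 106.58°  ·
  (1,3): δ = 49.46°  ·
  (1,4): δ = 54.46°  ·
  (2,3): δ = 122.88°  ·
  (2,4): δ = 18.96°  ·
  (3,4): δ = 76.08°  ·
antipodal pairs: 1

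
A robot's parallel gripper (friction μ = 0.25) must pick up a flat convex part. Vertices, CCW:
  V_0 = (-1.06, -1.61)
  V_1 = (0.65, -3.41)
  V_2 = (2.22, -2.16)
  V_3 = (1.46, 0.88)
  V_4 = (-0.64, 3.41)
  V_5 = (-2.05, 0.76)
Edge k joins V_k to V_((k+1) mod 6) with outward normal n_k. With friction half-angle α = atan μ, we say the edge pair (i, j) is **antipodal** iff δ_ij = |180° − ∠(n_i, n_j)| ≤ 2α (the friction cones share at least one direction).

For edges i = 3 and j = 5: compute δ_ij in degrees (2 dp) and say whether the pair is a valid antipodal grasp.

α = atan 0.25 = 14.04°;  2α = 28.07°
edge 3: e_3 = (-2.10, +2.53);  n_3 = (+0.7695, +0.6387)
edge 5: e_5 = (+0.99, -2.37);  n_5 = (-0.9227, -0.3854)
∠(n_3, n_5) = 162.98°
δ = |180° − 162.98°| = 17.02°
17.02° ≤ 2α = 28.07°  →  valid

δ = 17.02°, valid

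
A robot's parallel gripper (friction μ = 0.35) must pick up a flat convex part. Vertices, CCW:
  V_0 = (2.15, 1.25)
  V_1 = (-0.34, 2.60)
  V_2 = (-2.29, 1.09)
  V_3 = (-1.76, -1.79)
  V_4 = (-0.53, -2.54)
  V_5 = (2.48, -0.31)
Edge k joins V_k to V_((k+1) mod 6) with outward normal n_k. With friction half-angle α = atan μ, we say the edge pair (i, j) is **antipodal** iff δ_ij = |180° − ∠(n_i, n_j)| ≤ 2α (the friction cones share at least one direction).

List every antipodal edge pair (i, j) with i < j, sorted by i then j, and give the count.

α = atan 0.35 = 19.29°;  2α = 38.58°
n_0 = (+0.4766, +0.8791)
n_1 = (-0.6123, +0.7907)
n_2 = (-0.9835, -0.1810)
n_3 = (-0.5206, -0.8538)
n_4 = (+0.5953, -0.8035)
n_5 = (+0.9783, +0.2070)
  (0,1): δ = 113.78°  ·
  (0,2): δ = 51.11°  ·
  (0,3): δ = 2.91°  ✓
  (0,4): δ = 65.00°  ·
  (0,5): δ = 130.41°  ·
  (1,2): δ = 117.33°  ·
  (1,3): δ = 69.13°  ·
  (1,4): δ = 1.22°  ✓
  (1,5): δ = 64.19°  ·
  (2,3): δ = 131.80°  ·
  (2,4): δ = 63.89°  ·
  (2,5): δ = 1.52°  ✓
  (3,4): δ = 112.09°  ·
  (3,5): δ = 46.68°  ·
  (4,5): δ = 114.59°  ·
antipodal pairs: 3

count = 3; pairs: (0,3), (1,4), (2,5)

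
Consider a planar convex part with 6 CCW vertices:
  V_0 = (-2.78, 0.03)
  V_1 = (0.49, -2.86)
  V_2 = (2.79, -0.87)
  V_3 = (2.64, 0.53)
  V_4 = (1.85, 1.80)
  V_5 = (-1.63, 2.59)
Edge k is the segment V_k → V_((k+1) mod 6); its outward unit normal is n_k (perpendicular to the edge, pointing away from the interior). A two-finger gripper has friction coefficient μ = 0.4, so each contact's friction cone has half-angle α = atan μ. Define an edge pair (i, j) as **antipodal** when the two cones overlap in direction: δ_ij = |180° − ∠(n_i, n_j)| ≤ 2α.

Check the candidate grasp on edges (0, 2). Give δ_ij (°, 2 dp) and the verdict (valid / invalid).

δ = 42.41°, valid

α = atan 0.4 = 21.80°;  2α = 43.60°
edge 0: e_0 = (+3.27, -2.89);  n_0 = (-0.6622, -0.7493)
edge 2: e_2 = (-0.15, +1.40);  n_2 = (+0.9943, +0.1065)
∠(n_0, n_2) = 137.59°
δ = |180° − 137.59°| = 42.41°
42.41° ≤ 2α = 43.60°  →  valid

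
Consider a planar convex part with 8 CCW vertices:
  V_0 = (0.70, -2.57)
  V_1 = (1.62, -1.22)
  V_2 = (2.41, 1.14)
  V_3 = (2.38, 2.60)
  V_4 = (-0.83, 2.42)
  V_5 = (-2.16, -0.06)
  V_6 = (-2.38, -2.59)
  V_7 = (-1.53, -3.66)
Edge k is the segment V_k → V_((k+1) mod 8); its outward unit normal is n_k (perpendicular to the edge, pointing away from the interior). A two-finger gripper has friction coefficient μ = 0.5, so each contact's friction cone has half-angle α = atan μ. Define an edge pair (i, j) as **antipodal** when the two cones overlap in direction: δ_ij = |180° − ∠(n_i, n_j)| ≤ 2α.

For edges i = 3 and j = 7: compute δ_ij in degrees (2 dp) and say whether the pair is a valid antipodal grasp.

δ = 22.84°, valid

α = atan 0.5 = 26.57°;  2α = 53.13°
edge 3: e_3 = (-3.21, -0.18);  n_3 = (-0.0560, +0.9984)
edge 7: e_7 = (+2.23, +1.09);  n_7 = (+0.4391, -0.8984)
∠(n_3, n_7) = 157.16°
δ = |180° − 157.16°| = 22.84°
22.84° ≤ 2α = 53.13°  →  valid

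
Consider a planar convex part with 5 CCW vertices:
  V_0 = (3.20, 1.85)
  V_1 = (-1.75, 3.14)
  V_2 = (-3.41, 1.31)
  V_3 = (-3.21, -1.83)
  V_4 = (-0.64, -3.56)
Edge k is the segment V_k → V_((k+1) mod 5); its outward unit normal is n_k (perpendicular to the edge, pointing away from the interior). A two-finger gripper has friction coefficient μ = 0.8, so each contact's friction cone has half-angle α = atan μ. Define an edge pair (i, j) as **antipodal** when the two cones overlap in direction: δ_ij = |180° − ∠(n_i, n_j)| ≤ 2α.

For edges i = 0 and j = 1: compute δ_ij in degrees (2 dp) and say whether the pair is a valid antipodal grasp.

α = atan 0.8 = 38.66°;  2α = 77.32°
edge 0: e_0 = (-4.95, +1.29);  n_0 = (+0.2522, +0.9677)
edge 1: e_1 = (-1.66, -1.83);  n_1 = (-0.7407, +0.6719)
∠(n_0, n_1) = 62.40°
δ = |180° − 62.40°| = 117.60°
117.60° > 2α = 77.32°  →  invalid

δ = 117.60°, invalid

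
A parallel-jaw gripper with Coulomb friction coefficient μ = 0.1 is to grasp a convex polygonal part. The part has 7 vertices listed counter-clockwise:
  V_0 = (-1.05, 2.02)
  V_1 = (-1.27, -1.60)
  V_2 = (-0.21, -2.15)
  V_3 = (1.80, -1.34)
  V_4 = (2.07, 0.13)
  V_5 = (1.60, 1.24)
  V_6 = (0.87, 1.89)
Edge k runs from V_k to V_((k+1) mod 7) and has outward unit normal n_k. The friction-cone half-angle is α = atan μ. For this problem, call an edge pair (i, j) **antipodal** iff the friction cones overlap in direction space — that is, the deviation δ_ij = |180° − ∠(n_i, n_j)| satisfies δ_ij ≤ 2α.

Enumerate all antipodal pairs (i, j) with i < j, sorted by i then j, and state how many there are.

count = 1; pairs: (0,3)

α = atan 0.1 = 5.71°;  2α = 11.42°
n_0 = (-0.9982, +0.0607)
n_1 = (-0.4606, -0.8876)
n_2 = (+0.3738, -0.9275)
n_3 = (+0.9835, -0.1807)
n_4 = (+0.9209, +0.3899)
n_5 = (+0.6650, +0.7468)
n_6 = (+0.0676, +0.9977)
  (0,1): δ = 113.95°  ·
  (0,2): δ = 64.57°  ·
  (0,3): δ = 6.93°  ✓
  (0,4): δ = 26.43°  ·
  (0,5): δ = 51.80°  ·
  (0,6): δ = 89.60°  ·
  (1,2): δ = 130.63°  ·
  (1,3): δ = 72.98°  ·
  (1,4): δ = 39.63°  ·
  (1,5): δ = 14.26°  ·
  (1,6): δ = 23.55°  ·
  (2,3): δ = 122.36°  ·
  (2,4): δ = 89.00°  ·
  (2,5): δ = 63.63°  ·
  (2,6): δ = 25.82°  ·
  (3,4): δ = 146.64°  ·
  (3,5): δ = 121.27°  ·
  (3,6): δ = 83.47°  ·
  (4,5): δ = 154.63°  ·
  (4,6): δ = 116.82°  ·
  (5,6): δ = 142.19°  ·
antipodal pairs: 1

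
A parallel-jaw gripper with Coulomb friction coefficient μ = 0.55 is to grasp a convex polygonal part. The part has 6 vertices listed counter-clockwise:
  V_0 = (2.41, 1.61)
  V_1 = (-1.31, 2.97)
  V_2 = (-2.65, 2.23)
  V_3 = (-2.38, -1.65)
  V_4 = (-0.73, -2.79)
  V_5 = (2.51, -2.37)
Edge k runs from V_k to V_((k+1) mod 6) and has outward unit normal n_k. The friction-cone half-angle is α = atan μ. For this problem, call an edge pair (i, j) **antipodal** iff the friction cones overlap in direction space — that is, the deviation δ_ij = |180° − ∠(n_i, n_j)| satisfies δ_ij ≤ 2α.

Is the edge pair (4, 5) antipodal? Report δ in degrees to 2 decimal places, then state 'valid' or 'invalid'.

α = atan 0.55 = 28.81°;  2α = 57.62°
edge 4: e_4 = (+3.24, +0.42);  n_4 = (+0.1286, -0.9917)
edge 5: e_5 = (-0.10, +3.98);  n_5 = (+0.9997, +0.0251)
∠(n_4, n_5) = 84.05°
δ = |180° − 84.05°| = 95.95°
95.95° > 2α = 57.62°  →  invalid

δ = 95.95°, invalid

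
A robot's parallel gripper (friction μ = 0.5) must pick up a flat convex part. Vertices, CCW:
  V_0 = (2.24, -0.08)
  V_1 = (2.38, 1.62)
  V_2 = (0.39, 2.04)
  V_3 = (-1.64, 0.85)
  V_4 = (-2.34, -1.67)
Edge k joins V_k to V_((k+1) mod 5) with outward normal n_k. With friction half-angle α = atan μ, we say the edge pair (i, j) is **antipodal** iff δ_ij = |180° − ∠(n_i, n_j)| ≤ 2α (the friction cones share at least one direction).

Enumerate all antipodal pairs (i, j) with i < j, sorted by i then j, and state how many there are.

count = 3; pairs: (0,3), (1,4), (2,4)

α = atan 0.5 = 26.57°;  2α = 53.13°
n_0 = (+0.9966, -0.0821)
n_1 = (+0.2065, +0.9784)
n_2 = (-0.5057, +0.8627)
n_3 = (-0.9635, +0.2676)
n_4 = (+0.3280, -0.9447)
  (0,1): δ = 97.21°  ·
  (0,2): δ = 54.91°  ·
  (0,3): δ = 10.82°  ✓
  (0,4): δ = 113.85°  ·
  (1,2): δ = 137.70°  ·
  (1,3): δ = 93.61°  ·
  (1,4): δ = 31.06°  ✓
  (2,3): δ = 135.90°  ·
  (2,4): δ = 11.23°  ✓
  (3,4): δ = 55.33°  ·
antipodal pairs: 3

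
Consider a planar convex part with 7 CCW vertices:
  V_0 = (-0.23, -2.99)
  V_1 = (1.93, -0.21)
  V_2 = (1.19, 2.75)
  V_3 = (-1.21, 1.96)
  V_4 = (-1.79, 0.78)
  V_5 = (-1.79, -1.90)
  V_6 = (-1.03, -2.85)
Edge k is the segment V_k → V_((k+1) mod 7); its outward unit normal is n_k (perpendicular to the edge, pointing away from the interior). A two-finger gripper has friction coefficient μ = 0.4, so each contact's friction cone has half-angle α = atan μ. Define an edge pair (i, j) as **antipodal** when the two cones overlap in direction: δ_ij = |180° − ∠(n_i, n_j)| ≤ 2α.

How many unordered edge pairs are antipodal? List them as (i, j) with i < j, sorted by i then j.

α = atan 0.4 = 21.80°;  2α = 43.60°
n_0 = (+0.7897, -0.6135)
n_1 = (+0.9701, +0.2425)
n_2 = (-0.3127, +0.9499)
n_3 = (-0.8974, +0.4411)
n_4 = (-1.0000, -0.0000)
n_5 = (-0.7809, -0.6247)
n_6 = (-0.1724, -0.9850)
  (0,1): δ = 128.12°  ·
  (0,2): δ = 33.93°  ✓
  (0,3): δ = 11.67°  ✓
  (0,4): δ = 37.85°  ✓
  (0,5): δ = 76.51°  ·
  (0,6): δ = 117.92°  ·
  (1,2): δ = 85.82°  ·
  (1,3): δ = 40.21°  ✓
  (1,4): δ = 14.04°  ✓
  (1,5): δ = 24.62°  ✓
  (1,6): δ = 66.04°  ·
  (2,3): δ = 134.40°  ·
  (2,4): δ = 108.22°  ·
  (2,5): δ = 69.56°  ·
  (2,6): δ = 28.15°  ✓
  (3,4): δ = 153.82°  ·
  (3,5): δ = 115.16°  ·
  (3,6): δ = 73.75°  ·
  (4,5): δ = 141.34°  ·
  (4,6): δ = 99.93°  ·
  (5,6): δ = 138.59°  ·
antipodal pairs: 7

count = 7; pairs: (0,2), (0,3), (0,4), (1,3), (1,4), (1,5), (2,6)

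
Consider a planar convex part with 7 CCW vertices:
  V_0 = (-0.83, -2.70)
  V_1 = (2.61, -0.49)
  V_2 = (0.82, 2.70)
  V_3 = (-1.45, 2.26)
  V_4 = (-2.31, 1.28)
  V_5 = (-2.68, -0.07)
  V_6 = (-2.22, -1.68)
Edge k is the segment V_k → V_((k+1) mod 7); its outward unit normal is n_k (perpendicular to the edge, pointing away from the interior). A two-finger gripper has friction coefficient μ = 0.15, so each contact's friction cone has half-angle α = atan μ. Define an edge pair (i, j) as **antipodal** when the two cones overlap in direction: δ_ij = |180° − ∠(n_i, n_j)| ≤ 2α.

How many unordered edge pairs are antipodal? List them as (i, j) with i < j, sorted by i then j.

α = atan 0.15 = 8.53°;  2α = 17.06°
n_0 = (+0.5405, -0.8413)
n_1 = (+0.8721, +0.4894)
n_2 = (-0.1903, +0.9817)
n_3 = (-0.7516, +0.6596)
n_4 = (-0.9644, +0.2643)
n_5 = (-0.9615, -0.2747)
n_6 = (-0.5916, -0.8062)
  (0,1): δ = 93.42°  ·
  (0,2): δ = 21.75°  ·
  (0,3): δ = 16.01°  ✓
  (0,4): δ = 41.95°  ·
  (0,5): δ = 73.23°  ·
  (0,6): δ = 111.01°  ·
  (1,2): δ = 108.33°  ·
  (1,3): δ = 70.57°  ·
  (1,4): δ = 44.62°  ·
  (1,5): δ = 13.35°  ✓
  (1,6): δ = 24.43°  ·
  (2,3): δ = 142.24°  ·
  (2,4): δ = 116.30°  ·
  (2,5): δ = 85.02°  ·
  (2,6): δ = 47.24°  ·
  (3,4): δ = 154.06°  ·
  (3,5): δ = 122.79°  ·
  (3,6): δ = 85.00°  ·
  (4,5): δ = 148.73°  ·
  (4,6): δ = 110.94°  ·
  (5,6): δ = 142.22°  ·
antipodal pairs: 2

count = 2; pairs: (0,3), (1,5)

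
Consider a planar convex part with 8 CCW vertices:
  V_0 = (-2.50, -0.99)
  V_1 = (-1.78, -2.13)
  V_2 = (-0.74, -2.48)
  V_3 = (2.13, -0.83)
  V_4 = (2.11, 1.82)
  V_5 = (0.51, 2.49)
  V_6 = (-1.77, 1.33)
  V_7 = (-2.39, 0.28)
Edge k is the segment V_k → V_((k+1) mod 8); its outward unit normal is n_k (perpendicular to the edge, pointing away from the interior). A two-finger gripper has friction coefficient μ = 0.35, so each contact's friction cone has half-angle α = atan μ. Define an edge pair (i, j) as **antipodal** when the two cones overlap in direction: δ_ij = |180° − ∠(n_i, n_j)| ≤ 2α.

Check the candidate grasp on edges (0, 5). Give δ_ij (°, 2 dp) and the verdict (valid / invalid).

δ = 84.69°, invalid

α = atan 0.35 = 19.29°;  2α = 38.58°
edge 0: e_0 = (+0.72, -1.14);  n_0 = (-0.8455, -0.5340)
edge 5: e_5 = (-2.28, -1.16);  n_5 = (-0.4535, +0.8913)
∠(n_0, n_5) = 95.31°
δ = |180° − 95.31°| = 84.69°
84.69° > 2α = 38.58°  →  invalid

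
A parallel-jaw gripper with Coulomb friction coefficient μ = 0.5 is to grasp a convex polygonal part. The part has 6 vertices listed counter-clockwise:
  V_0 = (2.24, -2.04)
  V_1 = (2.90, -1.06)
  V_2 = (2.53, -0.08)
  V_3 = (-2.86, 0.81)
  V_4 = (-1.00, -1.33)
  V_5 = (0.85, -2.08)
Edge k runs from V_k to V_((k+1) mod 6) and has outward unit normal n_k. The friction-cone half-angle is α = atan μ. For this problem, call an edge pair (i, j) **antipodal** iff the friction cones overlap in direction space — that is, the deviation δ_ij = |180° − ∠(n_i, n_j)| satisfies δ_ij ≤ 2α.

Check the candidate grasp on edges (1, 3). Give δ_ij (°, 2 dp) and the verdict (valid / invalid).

δ = 20.31°, valid

α = atan 0.5 = 26.57°;  2α = 53.13°
edge 1: e_1 = (-0.37, +0.98);  n_1 = (+0.9355, +0.3532)
edge 3: e_3 = (+1.86, -2.14);  n_3 = (-0.7548, -0.6560)
∠(n_1, n_3) = 159.69°
δ = |180° − 159.69°| = 20.31°
20.31° ≤ 2α = 53.13°  →  valid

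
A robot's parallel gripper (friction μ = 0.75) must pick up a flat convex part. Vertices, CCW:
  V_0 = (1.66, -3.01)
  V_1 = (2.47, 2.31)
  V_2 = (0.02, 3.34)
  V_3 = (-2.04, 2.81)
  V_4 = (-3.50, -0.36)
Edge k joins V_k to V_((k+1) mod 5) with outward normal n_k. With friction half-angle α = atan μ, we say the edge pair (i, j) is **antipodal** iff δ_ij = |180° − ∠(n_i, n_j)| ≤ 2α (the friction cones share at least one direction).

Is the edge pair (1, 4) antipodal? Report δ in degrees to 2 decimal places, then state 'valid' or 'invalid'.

δ = 4.38°, valid

α = atan 0.75 = 36.87°;  2α = 73.74°
edge 1: e_1 = (-2.45, +1.03);  n_1 = (+0.3876, +0.9218)
edge 4: e_4 = (+5.16, -2.65);  n_4 = (-0.4568, -0.8895)
∠(n_1, n_4) = 175.62°
δ = |180° − 175.62°| = 4.38°
4.38° ≤ 2α = 73.74°  →  valid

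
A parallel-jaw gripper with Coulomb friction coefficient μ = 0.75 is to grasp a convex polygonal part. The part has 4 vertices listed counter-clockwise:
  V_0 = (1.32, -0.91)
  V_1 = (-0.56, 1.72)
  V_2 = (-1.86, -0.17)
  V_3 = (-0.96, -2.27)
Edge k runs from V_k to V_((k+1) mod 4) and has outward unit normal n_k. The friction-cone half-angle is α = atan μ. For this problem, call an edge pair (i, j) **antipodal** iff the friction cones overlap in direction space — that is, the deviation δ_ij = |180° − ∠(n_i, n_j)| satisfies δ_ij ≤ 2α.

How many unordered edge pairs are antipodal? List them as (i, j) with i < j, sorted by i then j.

count = 3; pairs: (0,1), (0,2), (1,3)

α = atan 0.75 = 36.87°;  2α = 73.74°
n_0 = (+0.8135, +0.5815)
n_1 = (-0.8239, +0.5667)
n_2 = (-0.9191, -0.3939)
n_3 = (+0.5123, -0.8588)
  (0,1): δ = 70.08°  ✓
  (0,2): δ = 12.36°  ✓
  (0,3): δ = 85.26°  ·
  (1,2): δ = 122.28°  ·
  (1,3): δ = 24.66°  ✓
  (2,3): δ = 82.38°  ·
antipodal pairs: 3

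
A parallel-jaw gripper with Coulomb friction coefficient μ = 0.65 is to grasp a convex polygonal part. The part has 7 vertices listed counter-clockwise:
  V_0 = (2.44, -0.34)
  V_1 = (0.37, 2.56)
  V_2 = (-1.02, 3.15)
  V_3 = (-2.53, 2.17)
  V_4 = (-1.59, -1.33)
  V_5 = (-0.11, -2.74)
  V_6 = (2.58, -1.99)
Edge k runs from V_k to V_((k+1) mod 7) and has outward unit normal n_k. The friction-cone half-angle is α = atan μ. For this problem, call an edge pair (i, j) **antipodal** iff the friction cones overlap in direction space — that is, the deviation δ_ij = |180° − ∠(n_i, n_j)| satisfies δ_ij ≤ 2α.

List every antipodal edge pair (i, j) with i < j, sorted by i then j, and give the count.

count = 9; pairs: (0,3), (0,4), (1,3), (1,4), (1,5), (2,5), (2,6), (3,6), (4,6)

α = atan 0.65 = 33.02°;  2α = 66.05°
n_0 = (+0.8139, +0.5810)
n_1 = (+0.3907, +0.9205)
n_2 = (-0.5444, +0.8388)
n_3 = (-0.9658, -0.2594)
n_4 = (-0.6898, -0.7240)
n_5 = (+0.2686, -0.9633)
n_6 = (+0.9964, +0.0845)
  (0,1): δ = 148.52°  ·
  (0,2): δ = 92.54°  ·
  (0,3): δ = 20.49°  ✓
  (0,4): δ = 10.87°  ✓
  (0,5): δ = 70.06°  ·
  (0,6): δ = 149.33°  ·
  (1,2): δ = 124.02°  ·
  (1,3): δ = 51.97°  ✓
  (1,4): δ = 20.61°  ✓
  (1,5): δ = 38.58°  ✓
  (1,6): δ = 117.85°  ·
  (2,3): δ = 107.95°  ·
  (2,4): δ = 76.60°  ·
  (2,5): δ = 17.40°  ✓
  (2,6): δ = 61.87°  ✓
  (3,4): δ = 148.65°  ·
  (3,5): δ = 89.45°  ·
  (3,6): δ = 10.18°  ✓
  (4,5): δ = 120.81°  ·
  (4,6): δ = 41.54°  ✓
  (5,6): δ = 100.73°  ·
antipodal pairs: 9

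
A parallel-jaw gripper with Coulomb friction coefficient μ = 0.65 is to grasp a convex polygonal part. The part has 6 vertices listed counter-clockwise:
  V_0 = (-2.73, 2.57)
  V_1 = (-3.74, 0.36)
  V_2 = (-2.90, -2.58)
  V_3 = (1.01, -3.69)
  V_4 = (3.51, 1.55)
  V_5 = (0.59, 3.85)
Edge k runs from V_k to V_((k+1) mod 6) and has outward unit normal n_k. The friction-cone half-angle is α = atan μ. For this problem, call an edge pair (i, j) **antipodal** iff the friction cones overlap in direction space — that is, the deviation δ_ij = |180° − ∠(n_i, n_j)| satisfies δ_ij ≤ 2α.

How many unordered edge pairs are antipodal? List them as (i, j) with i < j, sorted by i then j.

count = 6; pairs: (0,3), (1,3), (1,4), (2,4), (2,5), (3,5)

α = atan 0.65 = 33.02°;  2α = 66.05°
n_0 = (-0.9095, +0.4157)
n_1 = (-0.9615, -0.2747)
n_2 = (-0.2731, -0.9620)
n_3 = (+0.9025, -0.4306)
n_4 = (+0.6188, +0.7856)
n_5 = (-0.3597, +0.9331)
  (0,1): δ = 139.49°  ·
  (0,2): δ = 81.29°  ·
  (0,3): δ = 0.94°  ✓
  (0,4): δ = 76.33°  ·
  (0,5): δ = 135.64°  ·
  (1,2): δ = 121.79°  ·
  (1,3): δ = 41.45°  ✓
  (1,4): δ = 35.83°  ✓
  (1,5): δ = 95.14°  ·
  (2,3): δ = 99.66°  ·
  (2,4): δ = 22.38°  ✓
  (2,5): δ = 36.93°  ✓
  (3,4): δ = 102.72°  ·
  (3,5): δ = 43.41°  ✓
  (4,5): δ = 120.69°  ·
antipodal pairs: 6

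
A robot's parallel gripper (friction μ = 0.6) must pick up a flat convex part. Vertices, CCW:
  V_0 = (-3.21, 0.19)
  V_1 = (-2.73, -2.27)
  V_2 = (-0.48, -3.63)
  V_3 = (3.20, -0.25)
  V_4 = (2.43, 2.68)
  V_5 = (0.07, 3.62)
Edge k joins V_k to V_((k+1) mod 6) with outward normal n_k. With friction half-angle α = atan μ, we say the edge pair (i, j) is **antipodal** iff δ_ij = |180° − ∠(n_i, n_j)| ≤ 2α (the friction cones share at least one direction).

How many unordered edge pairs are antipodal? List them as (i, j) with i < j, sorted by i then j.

α = atan 0.6 = 30.96°;  2α = 61.93°
n_0 = (-0.9815, -0.1915)
n_1 = (-0.5173, -0.8558)
n_2 = (+0.6764, -0.7365)
n_3 = (+0.9672, +0.2542)
n_4 = (+0.3700, +0.9290)
n_5 = (-0.7227, +0.6911)
  (0,1): δ = 132.19°  ·
  (0,2): δ = 58.47°  ✓
  (0,3): δ = 3.68°  ✓
  (0,4): δ = 57.24°  ✓
  (0,5): δ = 125.24°  ·
  (1,2): δ = 106.28°  ·
  (1,3): δ = 44.13°  ✓
  (1,4): δ = 9.43°  ✓
  (1,5): δ = 77.43°  ·
  (2,3): δ = 117.84°  ·
  (2,4): δ = 64.28°  ·
  (2,5): δ = 3.71°  ✓
  (3,4): δ = 126.44°  ·
  (3,5): δ = 58.44°  ✓
  (4,5): δ = 112.00°  ·
antipodal pairs: 7

count = 7; pairs: (0,2), (0,3), (0,4), (1,3), (1,4), (2,5), (3,5)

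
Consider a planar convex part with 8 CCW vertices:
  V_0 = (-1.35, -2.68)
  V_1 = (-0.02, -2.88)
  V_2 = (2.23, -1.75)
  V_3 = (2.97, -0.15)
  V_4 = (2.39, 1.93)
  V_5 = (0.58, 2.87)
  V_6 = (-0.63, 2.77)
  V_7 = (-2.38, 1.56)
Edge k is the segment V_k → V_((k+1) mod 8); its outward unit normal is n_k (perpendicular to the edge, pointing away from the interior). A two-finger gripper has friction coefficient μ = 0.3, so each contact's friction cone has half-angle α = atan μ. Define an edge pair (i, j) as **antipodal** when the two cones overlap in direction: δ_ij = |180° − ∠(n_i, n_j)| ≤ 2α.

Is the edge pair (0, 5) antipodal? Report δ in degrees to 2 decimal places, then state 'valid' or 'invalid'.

δ = 13.28°, valid

α = atan 0.3 = 16.70°;  2α = 33.40°
edge 0: e_0 = (+1.33, -0.20);  n_0 = (-0.1487, -0.9889)
edge 5: e_5 = (-1.21, -0.10);  n_5 = (-0.0824, +0.9966)
∠(n_0, n_5) = 166.72°
δ = |180° − 166.72°| = 13.28°
13.28° ≤ 2α = 33.40°  →  valid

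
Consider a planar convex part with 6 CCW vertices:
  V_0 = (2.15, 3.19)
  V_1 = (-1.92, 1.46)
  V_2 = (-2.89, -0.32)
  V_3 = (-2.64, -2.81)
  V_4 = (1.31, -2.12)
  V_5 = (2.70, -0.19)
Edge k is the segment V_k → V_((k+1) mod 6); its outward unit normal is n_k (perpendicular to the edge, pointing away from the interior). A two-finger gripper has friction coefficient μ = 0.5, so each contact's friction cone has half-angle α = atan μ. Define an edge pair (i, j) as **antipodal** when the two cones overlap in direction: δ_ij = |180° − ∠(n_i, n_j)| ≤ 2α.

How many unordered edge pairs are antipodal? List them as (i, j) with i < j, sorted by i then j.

α = atan 0.5 = 26.57°;  2α = 53.13°
n_0 = (-0.3912, +0.9203)
n_1 = (-0.8781, +0.4785)
n_2 = (-0.9950, -0.0999)
n_3 = (+0.1721, -0.9851)
n_4 = (+0.8115, -0.5844)
n_5 = (+0.9870, +0.1606)
  (0,1): δ = 141.62°  ·
  (0,2): δ = 107.30°  ·
  (0,3): δ = 13.12°  ✓
  (0,4): δ = 31.21°  ✓
  (0,5): δ = 76.21°  ·
  (1,2): δ = 145.68°  ·
  (1,3): δ = 51.50°  ✓
  (1,4): δ = 7.17°  ✓
  (1,5): δ = 37.83°  ✓
  (2,3): δ = 85.82°  ·
  (2,4): δ = 41.50°  ✓
  (2,5): δ = 3.51°  ✓
  (3,4): δ = 135.67°  ·
  (3,5): δ = 90.67°  ·
  (4,5): δ = 135.00°  ·
antipodal pairs: 7

count = 7; pairs: (0,3), (0,4), (1,3), (1,4), (1,5), (2,4), (2,5)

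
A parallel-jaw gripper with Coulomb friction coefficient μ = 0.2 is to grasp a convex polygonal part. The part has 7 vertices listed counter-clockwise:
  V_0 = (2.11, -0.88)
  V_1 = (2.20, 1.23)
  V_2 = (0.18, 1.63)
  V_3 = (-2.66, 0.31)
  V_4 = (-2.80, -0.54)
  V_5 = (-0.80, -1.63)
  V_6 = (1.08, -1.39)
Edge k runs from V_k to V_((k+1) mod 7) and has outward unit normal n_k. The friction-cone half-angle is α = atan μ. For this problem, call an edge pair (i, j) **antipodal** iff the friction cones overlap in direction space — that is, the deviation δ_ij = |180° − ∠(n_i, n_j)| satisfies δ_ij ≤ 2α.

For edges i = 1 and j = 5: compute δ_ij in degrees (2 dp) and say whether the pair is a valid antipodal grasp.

α = atan 0.2 = 11.31°;  2α = 22.62°
edge 1: e_1 = (-2.02, +0.40);  n_1 = (+0.1942, +0.9810)
edge 5: e_5 = (+1.88, +0.24);  n_5 = (+0.1266, -0.9919)
∠(n_1, n_5) = 161.52°
δ = |180° − 161.52°| = 18.48°
18.48° ≤ 2α = 22.62°  →  valid

δ = 18.48°, valid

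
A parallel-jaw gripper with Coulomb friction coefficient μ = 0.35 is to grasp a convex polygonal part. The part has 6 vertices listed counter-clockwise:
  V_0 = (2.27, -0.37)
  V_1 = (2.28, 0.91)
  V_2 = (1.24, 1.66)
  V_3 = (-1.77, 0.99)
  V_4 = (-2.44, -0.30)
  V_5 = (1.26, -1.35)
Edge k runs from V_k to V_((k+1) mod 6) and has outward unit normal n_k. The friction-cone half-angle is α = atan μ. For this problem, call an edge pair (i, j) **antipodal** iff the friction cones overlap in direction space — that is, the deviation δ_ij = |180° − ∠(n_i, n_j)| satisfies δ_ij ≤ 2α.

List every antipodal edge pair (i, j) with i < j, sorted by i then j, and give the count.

count = 5; pairs: (0,3), (1,4), (2,4), (2,5), (3,5)

α = atan 0.35 = 19.29°;  2α = 38.58°
n_0 = (+1.0000, -0.0078)
n_1 = (+0.5849, +0.8111)
n_2 = (-0.2173, +0.9761)
n_3 = (-0.8874, +0.4609)
n_4 = (-0.2730, -0.9620)
n_5 = (+0.6964, -0.7177)
  (0,1): δ = 125.35°  ·
  (0,2): δ = 77.00°  ·
  (0,3): δ = 27.00°  ✓
  (0,4): δ = 74.60°  ·
  (0,5): δ = 134.58°  ·
  (1,2): δ = 131.65°  ·
  (1,3): δ = 81.65°  ·
  (1,4): δ = 19.95°  ✓
  (1,5): δ = 79.93°  ·
  (2,3): δ = 130.00°  ·
  (2,4): δ = 28.39°  ✓
  (2,5): δ = 31.59°  ✓
  (3,4): δ = 78.40°  ·
  (3,5): δ = 18.42°  ✓
  (4,5): δ = 120.02°  ·
antipodal pairs: 5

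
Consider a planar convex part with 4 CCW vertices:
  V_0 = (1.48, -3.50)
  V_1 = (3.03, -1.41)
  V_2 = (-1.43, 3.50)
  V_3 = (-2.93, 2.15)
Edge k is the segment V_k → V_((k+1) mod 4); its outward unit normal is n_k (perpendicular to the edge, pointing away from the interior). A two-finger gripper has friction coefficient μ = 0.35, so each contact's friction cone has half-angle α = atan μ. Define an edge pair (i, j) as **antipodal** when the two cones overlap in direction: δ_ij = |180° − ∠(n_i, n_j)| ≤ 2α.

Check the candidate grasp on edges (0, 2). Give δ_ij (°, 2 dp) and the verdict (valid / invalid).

δ = 11.45°, valid

α = atan 0.35 = 19.29°;  2α = 38.58°
edge 0: e_0 = (+1.55, +2.09);  n_0 = (+0.8032, -0.5957)
edge 2: e_2 = (-1.50, -1.35);  n_2 = (-0.6690, +0.7433)
∠(n_0, n_2) = 168.55°
δ = |180° − 168.55°| = 11.45°
11.45° ≤ 2α = 38.58°  →  valid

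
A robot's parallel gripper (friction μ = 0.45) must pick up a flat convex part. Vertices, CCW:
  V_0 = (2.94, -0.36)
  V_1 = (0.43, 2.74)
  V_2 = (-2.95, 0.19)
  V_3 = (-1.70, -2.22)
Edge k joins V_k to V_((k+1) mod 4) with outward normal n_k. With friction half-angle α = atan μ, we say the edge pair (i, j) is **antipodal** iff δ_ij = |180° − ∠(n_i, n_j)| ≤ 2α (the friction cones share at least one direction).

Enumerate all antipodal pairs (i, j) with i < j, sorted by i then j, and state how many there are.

count = 2; pairs: (0,2), (1,3)

α = atan 0.45 = 24.23°;  2α = 48.46°
n_0 = (+0.7772, +0.6293)
n_1 = (-0.6023, +0.7983)
n_2 = (-0.8877, -0.4604)
n_3 = (+0.3721, -0.9282)
  (0,1): δ = 91.96°  ·
  (0,2): δ = 11.58°  ✓
  (0,3): δ = 72.85°  ·
  (1,2): δ = 99.62°  ·
  (1,3): δ = 15.19°  ✓
  (2,3): δ = 95.57°  ·
antipodal pairs: 2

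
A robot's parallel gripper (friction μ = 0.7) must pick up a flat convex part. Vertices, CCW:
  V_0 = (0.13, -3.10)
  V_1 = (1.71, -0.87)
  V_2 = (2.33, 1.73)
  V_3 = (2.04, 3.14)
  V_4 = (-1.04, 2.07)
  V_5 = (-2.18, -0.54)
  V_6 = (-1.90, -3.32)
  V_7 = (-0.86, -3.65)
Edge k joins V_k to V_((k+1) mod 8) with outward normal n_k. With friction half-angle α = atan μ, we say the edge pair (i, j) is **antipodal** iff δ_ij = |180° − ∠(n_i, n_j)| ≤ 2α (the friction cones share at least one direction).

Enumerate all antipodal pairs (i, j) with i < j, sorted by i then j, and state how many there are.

count = 13; pairs: (0,3), (0,4), (0,5), (1,3), (1,4), (1,5), (2,4), (2,5), (2,6), (3,6), (3,7), (4,7), (5,7)

α = atan 0.7 = 34.99°;  2α = 69.98°
n_0 = (+0.8160, -0.5781)
n_1 = (+0.9727, -0.2320)
n_2 = (+0.9795, +0.2015)
n_3 = (-0.3282, +0.9446)
n_4 = (-0.9164, +0.4003)
n_5 = (-0.9950, -0.1002)
n_6 = (-0.3024, -0.9532)
n_7 = (+0.4856, -0.8742)
  (0,1): δ = 158.09°  ·
  (0,2): δ = 133.06°  ·
  (0,3): δ = 35.52°  ✓
  (0,4): δ = 11.72°  ✓
  (0,5): δ = 41.07°  ✓
  (0,6): δ = 107.71°  ·
  (0,7): δ = 154.37°  ·
  (1,2): δ = 154.97°  ·
  (1,3): δ = 57.43°  ✓
  (1,4): δ = 10.18°  ✓
  (1,5): δ = 19.16°  ✓
  (1,6): δ = 85.81°  ·
  (1,7): δ = 132.47°  ·
  (2,3): δ = 82.46°  ·
  (2,4): δ = 35.22°  ✓
  (2,5): δ = 5.87°  ✓
  (2,6): δ = 60.77°  ✓
  (2,7): δ = 107.43°  ·
  (3,4): δ = 132.75°  ·
  (3,5): δ = 103.41°  ·
  (3,6): δ = 36.76°  ✓
  (3,7): δ = 9.90°  ✓
  (4,5): δ = 150.65°  ·
  (4,6): δ = 84.01°  ·
  (4,7): δ = 37.35°  ✓
  (5,6): δ = 113.36°  ·
  (5,7): δ = 66.70°  ✓
  (6,7): δ = 133.34°  ·
antipodal pairs: 13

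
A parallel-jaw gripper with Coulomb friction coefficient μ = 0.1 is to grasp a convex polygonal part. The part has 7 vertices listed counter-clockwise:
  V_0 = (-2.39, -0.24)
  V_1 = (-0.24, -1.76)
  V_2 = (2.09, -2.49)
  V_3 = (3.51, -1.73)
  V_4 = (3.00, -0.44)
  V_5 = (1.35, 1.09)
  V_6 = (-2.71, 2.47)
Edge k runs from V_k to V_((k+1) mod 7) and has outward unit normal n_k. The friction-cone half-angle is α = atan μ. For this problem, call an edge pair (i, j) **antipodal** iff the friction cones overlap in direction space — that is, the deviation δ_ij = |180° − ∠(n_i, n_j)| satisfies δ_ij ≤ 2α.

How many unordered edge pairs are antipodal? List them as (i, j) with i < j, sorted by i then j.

α = atan 0.1 = 5.71°;  2α = 11.42°
n_0 = (-0.5773, -0.8165)
n_1 = (-0.2990, -0.9543)
n_2 = (+0.4719, -0.8817)
n_3 = (+0.9300, +0.3677)
n_4 = (+0.6799, +0.7333)
n_5 = (+0.3218, +0.9468)
n_6 = (-0.9931, -0.1173)
  (0,1): δ = 162.14°  ·
  (0,2): δ = 116.58°  ·
  (0,3): δ = 33.17°  ·
  (0,4): δ = 7.58°  ✓
  (0,5): δ = 16.49°  ·
  (0,6): δ = 131.99°  ·
  (1,2): δ = 134.45°  ·
  (1,3): δ = 51.03°  ·
  (1,4): δ = 25.44°  ·
  (1,5): δ = 1.38°  ✓
  (1,6): δ = 114.13°  ·
  (2,3): δ = 96.58°  ·
  (2,4): δ = 71.00°  ·
  (2,5): δ = 46.93°  ·
  (2,6): δ = 68.58°  ·
  (3,4): δ = 154.41°  ·
  (3,5): δ = 130.34°  ·
  (3,6): δ = 14.84°  ·
  (4,5): δ = 155.93°  ·
  (4,6): δ = 40.43°  ·
  (5,6): δ = 64.49°  ·
antipodal pairs: 2

count = 2; pairs: (0,4), (1,5)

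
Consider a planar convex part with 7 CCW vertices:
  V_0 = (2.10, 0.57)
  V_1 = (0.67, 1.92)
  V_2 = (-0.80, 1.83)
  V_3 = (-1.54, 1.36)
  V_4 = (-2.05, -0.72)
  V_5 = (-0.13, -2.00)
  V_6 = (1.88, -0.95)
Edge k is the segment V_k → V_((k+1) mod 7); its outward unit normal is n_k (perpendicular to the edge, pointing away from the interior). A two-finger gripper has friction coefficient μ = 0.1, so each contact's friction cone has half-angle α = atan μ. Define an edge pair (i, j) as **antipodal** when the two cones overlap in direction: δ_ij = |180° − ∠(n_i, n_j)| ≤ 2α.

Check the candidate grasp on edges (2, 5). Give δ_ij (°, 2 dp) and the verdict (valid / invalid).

δ = 4.84°, valid

α = atan 0.1 = 5.71°;  2α = 11.42°
edge 2: e_2 = (-0.74, -0.47);  n_2 = (-0.5361, +0.8441)
edge 5: e_5 = (+2.01, +1.05);  n_5 = (+0.4630, -0.8863)
∠(n_2, n_5) = 175.16°
δ = |180° − 175.16°| = 4.84°
4.84° ≤ 2α = 11.42°  →  valid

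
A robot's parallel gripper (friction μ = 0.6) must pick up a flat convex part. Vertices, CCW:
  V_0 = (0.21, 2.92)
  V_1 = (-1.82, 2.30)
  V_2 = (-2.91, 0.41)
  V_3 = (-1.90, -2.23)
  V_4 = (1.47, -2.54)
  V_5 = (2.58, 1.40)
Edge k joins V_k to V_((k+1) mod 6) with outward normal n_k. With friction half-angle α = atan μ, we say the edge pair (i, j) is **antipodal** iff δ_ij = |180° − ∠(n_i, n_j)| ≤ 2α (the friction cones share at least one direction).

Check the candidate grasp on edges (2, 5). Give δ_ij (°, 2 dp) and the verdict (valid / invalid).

α = atan 0.6 = 30.96°;  2α = 61.93°
edge 2: e_2 = (+1.01, -2.64);  n_2 = (-0.9340, -0.3573)
edge 5: e_5 = (-2.37, +1.52);  n_5 = (+0.5399, +0.8418)
∠(n_2, n_5) = 143.61°
δ = |180° − 143.61°| = 36.39°
36.39° ≤ 2α = 61.93°  →  valid

δ = 36.39°, valid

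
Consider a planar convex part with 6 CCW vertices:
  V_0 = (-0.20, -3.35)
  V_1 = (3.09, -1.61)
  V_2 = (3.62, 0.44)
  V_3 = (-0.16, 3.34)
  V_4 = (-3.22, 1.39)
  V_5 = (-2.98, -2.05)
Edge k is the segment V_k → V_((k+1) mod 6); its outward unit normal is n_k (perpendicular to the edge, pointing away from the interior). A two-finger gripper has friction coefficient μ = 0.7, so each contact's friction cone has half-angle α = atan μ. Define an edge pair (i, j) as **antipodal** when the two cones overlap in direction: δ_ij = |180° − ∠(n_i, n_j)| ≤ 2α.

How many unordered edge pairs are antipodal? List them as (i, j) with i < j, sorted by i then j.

count = 8; pairs: (0,2), (0,3), (0,4), (1,3), (1,4), (2,4), (2,5), (3,5)

α = atan 0.7 = 34.99°;  2α = 69.98°
n_0 = (+0.4675, -0.8840)
n_1 = (+0.9682, -0.2503)
n_2 = (+0.6087, +0.7934)
n_3 = (-0.5374, +0.8433)
n_4 = (-0.9976, -0.0696)
n_5 = (-0.4236, -0.9058)
  (0,1): δ = 132.37°  ·
  (0,2): δ = 65.37°  ✓
  (0,3): δ = 4.63°  ✓
  (0,4): δ = 66.12°  ✓
  (0,5): δ = 127.06°  ·
  (1,2): δ = 113.00°  ·
  (1,3): δ = 43.00°  ✓
  (1,4): δ = 18.49°  ✓
  (1,5): δ = 79.43°  ·
  (2,3): δ = 110.00°  ·
  (2,4): δ = 48.51°  ✓
  (2,5): δ = 12.43°  ✓
  (3,4): δ = 118.52°  ·
  (3,5): δ = 57.57°  ✓
  (4,5): δ = 119.05°  ·
antipodal pairs: 8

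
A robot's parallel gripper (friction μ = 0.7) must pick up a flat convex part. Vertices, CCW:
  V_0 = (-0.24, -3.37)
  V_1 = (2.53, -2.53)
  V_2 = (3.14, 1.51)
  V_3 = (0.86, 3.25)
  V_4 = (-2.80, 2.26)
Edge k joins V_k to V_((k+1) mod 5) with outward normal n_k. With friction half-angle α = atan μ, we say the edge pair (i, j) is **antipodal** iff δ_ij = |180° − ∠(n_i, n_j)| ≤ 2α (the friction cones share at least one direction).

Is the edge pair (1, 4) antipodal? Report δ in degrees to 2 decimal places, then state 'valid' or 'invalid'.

δ = 33.04°, valid

α = atan 0.7 = 34.99°;  2α = 69.98°
edge 1: e_1 = (+0.61, +4.04);  n_1 = (+0.9888, -0.1493)
edge 4: e_4 = (+2.56, -5.63);  n_4 = (-0.9103, -0.4139)
∠(n_1, n_4) = 146.96°
δ = |180° − 146.96°| = 33.04°
33.04° ≤ 2α = 69.98°  →  valid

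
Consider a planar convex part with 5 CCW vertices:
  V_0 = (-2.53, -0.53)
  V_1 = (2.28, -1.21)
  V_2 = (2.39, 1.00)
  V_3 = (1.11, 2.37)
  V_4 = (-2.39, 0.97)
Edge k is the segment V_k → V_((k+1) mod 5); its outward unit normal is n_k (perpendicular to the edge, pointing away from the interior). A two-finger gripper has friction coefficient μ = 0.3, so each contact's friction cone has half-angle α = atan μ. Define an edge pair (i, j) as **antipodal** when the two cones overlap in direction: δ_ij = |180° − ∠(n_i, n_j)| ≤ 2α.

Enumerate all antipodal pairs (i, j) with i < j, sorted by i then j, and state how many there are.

count = 2; pairs: (0,3), (1,4)

α = atan 0.3 = 16.70°;  2α = 33.40°
n_0 = (-0.1400, -0.9902)
n_1 = (+0.9988, -0.0497)
n_2 = (+0.7307, +0.6827)
n_3 = (-0.3714, +0.9285)
n_4 = (-0.9957, +0.0929)
  (0,1): δ = 84.80°  ·
  (0,2): δ = 38.90°  ·
  (0,3): δ = 29.85°  ✓
  (0,4): δ = 92.71°  ·
  (1,2): δ = 134.10°  ·
  (1,3): δ = 65.35°  ·
  (1,4): δ = 2.48°  ✓
  (2,3): δ = 111.25°  ·
  (2,4): δ = 48.39°  ·
  (3,4): δ = 117.13°  ·
antipodal pairs: 2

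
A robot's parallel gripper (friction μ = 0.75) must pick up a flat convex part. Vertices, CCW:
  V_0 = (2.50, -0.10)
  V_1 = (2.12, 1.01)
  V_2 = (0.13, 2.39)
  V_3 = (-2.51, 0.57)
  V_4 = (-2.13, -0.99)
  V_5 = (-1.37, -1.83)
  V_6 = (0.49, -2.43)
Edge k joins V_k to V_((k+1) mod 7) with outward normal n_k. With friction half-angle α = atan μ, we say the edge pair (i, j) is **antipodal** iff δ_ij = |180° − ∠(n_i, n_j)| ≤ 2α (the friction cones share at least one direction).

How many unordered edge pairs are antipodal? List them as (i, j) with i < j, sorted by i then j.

count = 9; pairs: (0,3), (0,4), (0,5), (1,3), (1,4), (1,5), (2,5), (2,6), (3,6)

α = atan 0.75 = 36.87°;  2α = 73.74°
n_0 = (+0.9461, +0.3239)
n_1 = (+0.5699, +0.8217)
n_2 = (-0.5676, +0.8233)
n_3 = (-0.9716, -0.2367)
n_4 = (-0.7415, -0.6709)
n_5 = (-0.3070, -0.9517)
n_6 = (+0.7572, -0.6532)
  (0,1): δ = 143.64°  ·
  (0,2): δ = 74.32°  ·
  (0,3): δ = 5.21°  ✓
  (0,4): δ = 23.24°  ✓
  (0,5): δ = 53.22°  ✓
  (0,6): δ = 120.32°  ·
  (1,2): δ = 110.68°  ·
  (1,3): δ = 41.57°  ✓
  (1,4): δ = 13.12°  ✓
  (1,5): δ = 16.86°  ✓
  (1,6): δ = 83.96°  ·
  (2,3): δ = 110.89°  ·
  (2,4): δ = 82.44°  ·
  (2,5): δ = 52.46°  ✓
  (2,6): δ = 14.63°  ✓
  (3,4): δ = 151.55°  ·
  (3,5): δ = 121.57°  ·
  (3,6): δ = 54.47°  ✓
  (4,5): δ = 150.02°  ·
  (4,6): δ = 82.92°  ·
  (5,6): δ = 112.90°  ·
antipodal pairs: 9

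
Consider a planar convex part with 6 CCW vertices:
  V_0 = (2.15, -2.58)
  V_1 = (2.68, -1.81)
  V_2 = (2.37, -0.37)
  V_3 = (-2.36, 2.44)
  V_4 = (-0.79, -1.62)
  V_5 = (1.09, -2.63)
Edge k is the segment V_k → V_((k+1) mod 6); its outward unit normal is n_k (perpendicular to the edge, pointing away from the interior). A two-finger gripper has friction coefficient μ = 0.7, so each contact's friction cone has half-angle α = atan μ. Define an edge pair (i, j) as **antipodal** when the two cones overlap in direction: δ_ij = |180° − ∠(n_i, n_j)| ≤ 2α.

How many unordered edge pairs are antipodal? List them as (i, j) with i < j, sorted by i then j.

α = atan 0.7 = 34.99°;  2α = 69.98°
n_0 = (+0.8237, -0.5670)
n_1 = (+0.9776, +0.2105)
n_2 = (+0.5107, +0.8597)
n_3 = (-0.9327, -0.3607)
n_4 = (-0.4733, -0.8809)
n_5 = (+0.0471, -0.9989)
  (0,1): δ = 133.31°  ·
  (0,2): δ = 86.17°  ·
  (0,3): δ = 55.68°  ✓
  (0,4): δ = 96.29°  ·
  (0,5): δ = 127.24°  ·
  (1,2): δ = 132.86°  ·
  (1,3): δ = 8.99°  ✓
  (1,4): δ = 49.60°  ✓
  (1,5): δ = 80.55°  ·
  (2,3): δ = 38.14°  ✓
  (2,4): δ = 2.47°  ✓
  (2,5): δ = 33.41°  ✓
  (3,4): δ = 139.39°  ·
  (3,5): δ = 108.44°  ·
  (4,5): δ = 149.05°  ·
antipodal pairs: 6

count = 6; pairs: (0,3), (1,3), (1,4), (2,3), (2,4), (2,5)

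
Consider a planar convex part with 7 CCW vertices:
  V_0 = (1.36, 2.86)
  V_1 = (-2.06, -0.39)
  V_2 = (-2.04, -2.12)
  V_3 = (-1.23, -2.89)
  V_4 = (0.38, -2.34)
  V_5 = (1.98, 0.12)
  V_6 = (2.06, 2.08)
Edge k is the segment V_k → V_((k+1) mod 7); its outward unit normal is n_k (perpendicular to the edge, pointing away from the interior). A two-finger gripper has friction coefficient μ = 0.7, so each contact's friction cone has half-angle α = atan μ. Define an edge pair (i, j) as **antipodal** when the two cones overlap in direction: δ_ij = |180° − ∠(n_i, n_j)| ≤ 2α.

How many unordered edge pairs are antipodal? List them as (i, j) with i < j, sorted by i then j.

count = 9; pairs: (0,3), (0,4), (0,5), (1,4), (1,5), (1,6), (2,5), (2,6), (3,6)

α = atan 0.7 = 34.99°;  2α = 69.98°
n_0 = (-0.6889, +0.7249)
n_1 = (-0.9999, -0.0116)
n_2 = (-0.6890, -0.7248)
n_3 = (+0.3233, -0.9463)
n_4 = (+0.8383, -0.5452)
n_5 = (+0.9992, -0.0408)
n_6 = (+0.7442, +0.6679)
  (0,1): δ = 132.88°  ·
  (0,2): δ = 87.09°  ·
  (0,3): δ = 24.68°  ✓
  (0,4): δ = 13.42°  ✓
  (0,5): δ = 44.12°  ✓
  (0,6): δ = 88.37°  ·
  (1,2): δ = 134.21°  ·
  (1,3): δ = 71.80°  ·
  (1,4): δ = 33.70°  ✓
  (1,5): δ = 3.00°  ✓
  (1,6): δ = 41.24°  ✓
  (2,3): δ = 117.59°  ·
  (2,4): δ = 79.49°  ·
  (2,5): δ = 48.79°  ✓
  (2,6): δ = 4.54°  ✓
  (3,4): δ = 141.90°  ·
  (3,5): δ = 111.20°  ·
  (3,6): δ = 66.95°  ✓
  (4,5): δ = 149.30°  ·
  (4,6): δ = 105.05°  ·
  (5,6): δ = 135.76°  ·
antipodal pairs: 9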